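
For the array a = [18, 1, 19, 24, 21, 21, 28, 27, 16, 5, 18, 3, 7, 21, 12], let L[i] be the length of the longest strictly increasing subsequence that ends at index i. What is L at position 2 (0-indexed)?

2

dp[i] = 1 + max{dp[j] : j<i, a[j]<a[i]} (or 1 if no such j):
i:      0  1  2  3  4  5  6  7  8  9 10 11 12 13 14
a[i]:  18  1 19 24 21 21 28 27 16  5 18  3  7 21 12
dp:     1  1  2  3  3  3  4  4  2  2  3  2  3  4  4
At index 2 the value is 2.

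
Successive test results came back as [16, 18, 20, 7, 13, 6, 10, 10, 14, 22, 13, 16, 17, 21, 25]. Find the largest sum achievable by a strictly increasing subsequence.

Let S[i] be the best sum of a strictly increasing subsequence ending at i:
i:       1   2   3   4   5   6   7   8   9  10  11  12  13  14  15
a[i]:   16  18  20   7  13   6  10  10  14  22  13  16  17  21  25
S:      16  34  54   7  20   6  17  17  34  76  30  50  67  88 113
Maximum is 113 (e.g. 7 + 13 + 14 + 16 + 17 + 21 + 25).

113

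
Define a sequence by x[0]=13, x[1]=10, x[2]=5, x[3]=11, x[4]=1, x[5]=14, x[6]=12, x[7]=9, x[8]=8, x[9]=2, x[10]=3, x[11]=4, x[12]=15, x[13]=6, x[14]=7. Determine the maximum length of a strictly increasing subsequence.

6

Let dp[i] be the length of the longest such subsequence ending at index i:
i:      0  1  2  3  4  5  6  7  8  9 10 11 12 13 14
x[i]:  13 10  5 11  1 14 12  9  8  2  3  4 15  6  7
dp:     1  1  1  2  1  3  3  2  2  2  3  4  5  5  6
Maximum dp value is 6.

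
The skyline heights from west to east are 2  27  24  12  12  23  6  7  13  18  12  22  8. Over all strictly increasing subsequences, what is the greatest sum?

Let S[i] be the best sum of a strictly increasing subsequence ending at i:
i:      1  2  3  4  5  6  7  8  9 10 11 12 13
a[i]:   2 27 24 12 12 23  6  7 13 18 12 22  8
S:      2 29 26 14 14 37  8 15 28 46 27 68 23
Maximum is 68 (e.g. 2 + 6 + 7 + 13 + 18 + 22).

68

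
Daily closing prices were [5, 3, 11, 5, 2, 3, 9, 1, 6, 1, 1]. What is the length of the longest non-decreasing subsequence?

Let dp[i] be the length of the longest such subsequence ending at index i:
i:      1  2  3  4  5  6  7  8  9 10 11
a[i]:   5  3 11  5  2  3  9  1  6  1  1
dp:     1  1  2  2  1  2  3  1  3  2  3
Maximum dp value is 3.

3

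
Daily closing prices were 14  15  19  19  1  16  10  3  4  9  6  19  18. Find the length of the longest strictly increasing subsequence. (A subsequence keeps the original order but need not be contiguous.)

Track the smallest tail for each achievable length (strict):
14 → extends → [14]
15 → extends → [14, 15]
19 → extends → [14, 15, 19]
19 → already a tail → [14, 15, 19]
1 → replaces 14 → [1, 15, 19]
16 → replaces 19 → [1, 15, 16]
10 → replaces 15 → [1, 10, 16]
3 → replaces 10 → [1, 3, 16]
4 → replaces 16 → [1, 3, 4]
9 → extends → [1, 3, 4, 9]
6 → replaces 9 → [1, 3, 4, 6]
19 → extends → [1, 3, 4, 6, 19]
18 → replaces 19 → [1, 3, 4, 6, 18]
Five tails, so the longest strictly increasing subsequence has length 5 (e.g. 1, 3, 4, 9, 19).

5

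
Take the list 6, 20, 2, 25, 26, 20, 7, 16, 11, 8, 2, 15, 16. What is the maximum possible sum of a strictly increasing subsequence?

77

Let S[i] be the best sum of a strictly increasing subsequence ending at i:
i:      1  2  3  4  5  6  7  8  9 10 11 12 13
a[i]:   6 20  2 25 26 20  7 16 11  8  2 15 16
S:      6 26  2 51 77 26 13 29 24 21  2 39 55
Maximum is 77 (e.g. 6 + 20 + 25 + 26).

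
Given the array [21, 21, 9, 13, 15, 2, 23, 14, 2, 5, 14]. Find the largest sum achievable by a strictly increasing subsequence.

60

Let S[i] be the best sum of a strictly increasing subsequence ending at i:
i:      1  2  3  4  5  6  7  8  9 10 11
a[i]:  21 21  9 13 15  2 23 14  2  5 14
S:     21 21  9 22 37  2 60 36  2  7 36
Maximum is 60 (e.g. 9 + 13 + 15 + 23).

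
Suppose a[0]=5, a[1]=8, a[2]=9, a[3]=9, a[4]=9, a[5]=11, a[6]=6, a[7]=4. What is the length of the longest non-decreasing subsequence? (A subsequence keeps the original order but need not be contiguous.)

6

Track the smallest tail for each achievable length (allowing ties):
5 → extends → [5]
8 → extends → [5, 8]
9 → extends → [5, 8, 9]
9 → extends → [5, 8, 9, 9]
9 → extends → [5, 8, 9, 9, 9]
11 → extends → [5, 8, 9, 9, 9, 11]
6 → replaces 8 → [5, 6, 9, 9, 9, 11]
4 → replaces 5 → [4, 6, 9, 9, 9, 11]
Six tails, so the longest non-decreasing subsequence has length 6 (e.g. 5, 8, 9, 9, 9, 11).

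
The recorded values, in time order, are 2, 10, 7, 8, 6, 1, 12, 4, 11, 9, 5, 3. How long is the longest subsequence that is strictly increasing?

Let dp[i] be the length of the longest such subsequence ending at index i:
i:      1  2  3  4  5  6  7  8  9 10 11 12
a[i]:   2 10  7  8  6  1 12  4 11  9  5  3
dp:     1  2  2  3  2  1  4  2  4  4  3  2
Maximum dp value is 4.

4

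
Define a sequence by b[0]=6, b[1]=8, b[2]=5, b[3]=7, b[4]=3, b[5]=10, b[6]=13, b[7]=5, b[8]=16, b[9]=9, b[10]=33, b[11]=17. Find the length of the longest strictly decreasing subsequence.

Let dp[i] be the longest strictly decreasing subsequence ending at i:
i:      0  1  2  3  4  5  6  7  8  9 10 11
b[i]:   6  8  5  7  3 10 13  5 16  9 33 17
dp:     1  1  2  2  3  1  1  3  1  2  1  2
Maximum is 3.

3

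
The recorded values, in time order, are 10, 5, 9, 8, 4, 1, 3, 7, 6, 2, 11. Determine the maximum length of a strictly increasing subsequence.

4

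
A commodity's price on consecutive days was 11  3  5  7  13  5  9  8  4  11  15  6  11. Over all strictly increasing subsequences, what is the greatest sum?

50

Let S[i] be the best sum of a strictly increasing subsequence ending at i:
i:      1  2  3  4  5  6  7  8  9 10 11 12 13
a[i]:  11  3  5  7 13  5  9  8  4 11 15  6 11
S:     11  3  8 15 28  8 24 23  7 35 50 14 35
Maximum is 50 (e.g. 3 + 5 + 7 + 9 + 11 + 15).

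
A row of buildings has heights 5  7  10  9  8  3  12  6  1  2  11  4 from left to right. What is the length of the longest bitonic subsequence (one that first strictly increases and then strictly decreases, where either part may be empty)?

7

inc[i] = longest strictly increasing subsequence ending at i; dec[i] = longest strictly decreasing subsequence starting at i:
i:      1  2  3  4  5  6  7  8  9 10 11 12
a[i]:   5  7 10  9  8  3 12  6  1  2 11  4
inc:    1  2  3  3  3  1  4  2  1  2  4  3
dec:    3  3  5  4  3  2  3  2  1  1  2  1
Best peak at i=3 (value 10): inc=3, dec=5, length 3+5−1 = 7.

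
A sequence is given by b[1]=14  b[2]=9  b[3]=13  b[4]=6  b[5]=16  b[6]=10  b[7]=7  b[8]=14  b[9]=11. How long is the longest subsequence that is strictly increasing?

3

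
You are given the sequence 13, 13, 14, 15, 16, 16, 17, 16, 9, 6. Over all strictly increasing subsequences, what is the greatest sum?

Let S[i] be the best sum of a strictly increasing subsequence ending at i:
i:      1  2  3  4  5  6  7  8  9 10
a[i]:  13 13 14 15 16 16 17 16  9  6
S:     13 13 27 42 58 58 75 58  9  6
Maximum is 75 (e.g. 13 + 14 + 15 + 16 + 17).

75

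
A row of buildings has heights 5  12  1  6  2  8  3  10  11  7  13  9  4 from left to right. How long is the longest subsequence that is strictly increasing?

6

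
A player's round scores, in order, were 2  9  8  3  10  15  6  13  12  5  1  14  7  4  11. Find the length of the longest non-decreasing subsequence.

5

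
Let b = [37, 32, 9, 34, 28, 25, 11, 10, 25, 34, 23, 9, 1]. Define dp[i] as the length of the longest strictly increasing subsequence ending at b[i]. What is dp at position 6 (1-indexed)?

2

dp[i] = 1 + max{dp[j] : j<i, b[j]<b[i]} (or 1 if no such j):
i:      1  2  3  4  5  6  7  8  9 10 11 12 13
b[i]:  37 32  9 34 28 25 11 10 25 34 23  9  1
dp:     1  1  1  2  2  2  2  2  3  4  3  1  1
At index 6 the value is 2.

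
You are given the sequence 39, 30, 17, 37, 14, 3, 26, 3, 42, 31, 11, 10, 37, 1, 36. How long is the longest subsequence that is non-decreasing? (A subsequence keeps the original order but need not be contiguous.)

Let dp[i] be the length of the longest such subsequence ending at index i:
i:      1  2  3  4  5  6  7  8  9 10 11 12 13 14 15
a[i]:  39 30 17 37 14  3 26  3 42 31 11 10 37  1 36
dp:     1  1  1  2  1  1  2  2  3  3  3  3  4  1  4
Maximum dp value is 4.

4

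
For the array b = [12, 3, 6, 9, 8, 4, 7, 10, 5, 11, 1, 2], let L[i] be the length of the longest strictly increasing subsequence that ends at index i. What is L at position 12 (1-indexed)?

dp[i] = 1 + max{dp[j] : j<i, b[j]<b[i]} (or 1 if no such j):
i:      1  2  3  4  5  6  7  8  9 10 11 12
b[i]:  12  3  6  9  8  4  7 10  5 11  1  2
dp:     1  1  2  3  3  2  3  4  3  5  1  2
At index 12 the value is 2.

2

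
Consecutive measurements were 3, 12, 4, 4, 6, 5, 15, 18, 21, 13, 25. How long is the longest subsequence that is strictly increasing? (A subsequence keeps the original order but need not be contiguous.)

7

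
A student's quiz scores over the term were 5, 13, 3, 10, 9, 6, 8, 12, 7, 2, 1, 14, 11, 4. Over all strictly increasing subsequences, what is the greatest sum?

45

Let S[i] be the best sum of a strictly increasing subsequence ending at i:
i:      1  2  3  4  5  6  7  8  9 10 11 12 13 14
a[i]:   5 13  3 10  9  6  8 12  7  2  1 14 11  4
S:      5 18  3 15 14 11 19 31 18  2  1 45 30  7
Maximum is 45 (e.g. 5 + 6 + 8 + 12 + 14).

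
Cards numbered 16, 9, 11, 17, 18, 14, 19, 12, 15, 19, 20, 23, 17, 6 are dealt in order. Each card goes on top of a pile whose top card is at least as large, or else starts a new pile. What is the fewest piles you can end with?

Place each on the leftmost legal pile:
16 → new pile 1 (tops now [16])
9 → pile 1 (tops now [9])
11 → new pile 2 (tops now [9, 11])
17 → new pile 3 (tops now [9, 11, 17])
18 → new pile 4 (tops now [9, 11, 17, 18])
14 → pile 3 (tops now [9, 11, 14, 18])
19 → new pile 5 (tops now [9, 11, 14, 18, 19])
12 → pile 3 (tops now [9, 11, 12, 18, 19])
15 → pile 4 (tops now [9, 11, 12, 15, 19])
19 → pile 5 (tops now [9, 11, 12, 15, 19])
20 → new pile 6 (tops now [9, 11, 12, 15, 19, 20])
23 → new pile 7 (tops now [9, 11, 12, 15, 19, 20, 23])
17 → pile 5 (tops now [9, 11, 12, 15, 17, 20, 23])
6 → pile 1 (tops now [6, 11, 12, 15, 17, 20, 23])
Seven piles.

7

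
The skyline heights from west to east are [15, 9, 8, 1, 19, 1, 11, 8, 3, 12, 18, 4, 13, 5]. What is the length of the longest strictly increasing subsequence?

4

Track the smallest tail for each achievable length (strict):
15 → extends → [15]
9 → replaces 15 → [9]
8 → replaces 9 → [8]
1 → replaces 8 → [1]
19 → extends → [1, 19]
1 → already a tail → [1, 19]
11 → replaces 19 → [1, 11]
8 → replaces 11 → [1, 8]
3 → replaces 8 → [1, 3]
12 → extends → [1, 3, 12]
18 → extends → [1, 3, 12, 18]
4 → replaces 12 → [1, 3, 4, 18]
13 → replaces 18 → [1, 3, 4, 13]
5 → replaces 13 → [1, 3, 4, 5]
Four tails, so the longest strictly increasing subsequence has length 4 (e.g. 9, 11, 12, 18).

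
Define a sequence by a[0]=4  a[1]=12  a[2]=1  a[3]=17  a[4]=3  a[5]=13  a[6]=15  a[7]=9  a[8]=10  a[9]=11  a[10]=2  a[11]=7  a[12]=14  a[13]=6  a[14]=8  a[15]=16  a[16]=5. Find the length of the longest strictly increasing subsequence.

7

Track the smallest tail for each achievable length (strict):
4 → extends → [4]
12 → extends → [4, 12]
1 → replaces 4 → [1, 12]
17 → extends → [1, 12, 17]
3 → replaces 12 → [1, 3, 17]
13 → replaces 17 → [1, 3, 13]
15 → extends → [1, 3, 13, 15]
9 → replaces 13 → [1, 3, 9, 15]
10 → replaces 15 → [1, 3, 9, 10]
11 → extends → [1, 3, 9, 10, 11]
2 → replaces 3 → [1, 2, 9, 10, 11]
7 → replaces 9 → [1, 2, 7, 10, 11]
14 → extends → [1, 2, 7, 10, 11, 14]
6 → replaces 7 → [1, 2, 6, 10, 11, 14]
8 → replaces 10 → [1, 2, 6, 8, 11, 14]
16 → extends → [1, 2, 6, 8, 11, 14, 16]
5 → replaces 6 → [1, 2, 5, 8, 11, 14, 16]
Seven tails, so the longest strictly increasing subsequence has length 7 (e.g. 1, 3, 9, 10, 11, 14, 16).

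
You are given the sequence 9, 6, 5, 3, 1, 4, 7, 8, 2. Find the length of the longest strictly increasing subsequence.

4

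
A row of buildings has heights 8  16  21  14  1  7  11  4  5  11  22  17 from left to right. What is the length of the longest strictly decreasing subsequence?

4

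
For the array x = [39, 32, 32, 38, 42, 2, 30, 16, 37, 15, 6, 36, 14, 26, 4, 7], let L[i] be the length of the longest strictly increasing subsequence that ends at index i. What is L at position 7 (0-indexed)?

dp[i] = 1 + max{dp[j] : j<i, x[j]<x[i]} (or 1 if no such j):
i:      0  1  2  3  4  5  6  7  8  9 10 11 12 13 14 15
x[i]:  39 32 32 38 42  2 30 16 37 15  6 36 14 26  4  7
dp:     1  1  1  2  3  1  2  2  3  2  2  3  3  4  2  3
At index 7 the value is 2.

2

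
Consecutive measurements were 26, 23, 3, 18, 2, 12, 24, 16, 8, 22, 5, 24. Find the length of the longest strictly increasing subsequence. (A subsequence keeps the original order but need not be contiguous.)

5

Let dp[i] be the length of the longest such subsequence ending at index i:
i:      1  2  3  4  5  6  7  8  9 10 11 12
a[i]:  26 23  3 18  2 12 24 16  8 22  5 24
dp:     1  1  1  2  1  2  3  3  2  4  2  5
Maximum dp value is 5.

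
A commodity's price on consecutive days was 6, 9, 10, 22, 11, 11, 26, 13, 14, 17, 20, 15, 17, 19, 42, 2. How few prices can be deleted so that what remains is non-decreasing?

Fewest deletions = n − (longest non-decreasing subsequence).
Patience tails:
6 → extends → [6]
9 → extends → [6, 9]
10 → extends → [6, 9, 10]
22 → extends → [6, 9, 10, 22]
11 → replaces 22 → [6, 9, 10, 11]
11 → extends → [6, 9, 10, 11, 11]
26 → extends → [6, 9, 10, 11, 11, 26]
13 → replaces 26 → [6, 9, 10, 11, 11, 13]
14 → extends → [6, 9, 10, 11, 11, 13, 14]
17 → extends → [6, 9, 10, 11, 11, 13, 14, 17]
20 → extends → [6, 9, 10, 11, 11, 13, 14, 17, 20]
15 → replaces 17 → [6, 9, 10, 11, 11, 13, 14, 15, 20]
17 → replaces 20 → [6, 9, 10, 11, 11, 13, 14, 15, 17]
19 → extends → [6, 9, 10, 11, 11, 13, 14, 15, 17, 19]
42 → extends → [6, 9, 10, 11, 11, 13, 14, 15, 17, 19, 42]
2 → replaces 6 → [2, 9, 10, 11, 11, 13, 14, 15, 17, 19, 42]
Longest non-decreasing subsequence has length 11, so deletions = 16 − 11 = 5.

5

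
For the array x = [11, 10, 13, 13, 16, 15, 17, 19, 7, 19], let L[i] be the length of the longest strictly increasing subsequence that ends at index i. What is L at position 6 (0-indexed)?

dp[i] = 1 + max{dp[j] : j<i, x[j]<x[i]} (or 1 if no such j):
i:      0  1  2  3  4  5  6  7  8  9
x[i]:  11 10 13 13 16 15 17 19  7 19
dp:     1  1  2  2  3  3  4  5  1  5
At index 6 the value is 4.

4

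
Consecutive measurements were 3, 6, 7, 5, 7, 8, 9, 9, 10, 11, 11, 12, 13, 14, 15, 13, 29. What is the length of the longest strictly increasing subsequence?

12

Track the smallest tail for each achievable length (strict):
3 → extends → [3]
6 → extends → [3, 6]
7 → extends → [3, 6, 7]
5 → replaces 6 → [3, 5, 7]
7 → already a tail → [3, 5, 7]
8 → extends → [3, 5, 7, 8]
9 → extends → [3, 5, 7, 8, 9]
9 → already a tail → [3, 5, 7, 8, 9]
10 → extends → [3, 5, 7, 8, 9, 10]
11 → extends → [3, 5, 7, 8, 9, 10, 11]
11 → already a tail → [3, 5, 7, 8, 9, 10, 11]
12 → extends → [3, 5, 7, 8, 9, 10, 11, 12]
13 → extends → [3, 5, 7, 8, 9, 10, 11, 12, 13]
14 → extends → [3, 5, 7, 8, 9, 10, 11, 12, 13, 14]
15 → extends → [3, 5, 7, 8, 9, 10, 11, 12, 13, 14, 15]
13 → already a tail → [3, 5, 7, 8, 9, 10, 11, 12, 13, 14, 15]
29 → extends → [3, 5, 7, 8, 9, 10, 11, 12, 13, 14, 15, 29]
Twelve tails, so the longest strictly increasing subsequence has length 12 (e.g. 3, 6, 7, 8, 9, 10, 11, 12, 13, 14, 15, 29).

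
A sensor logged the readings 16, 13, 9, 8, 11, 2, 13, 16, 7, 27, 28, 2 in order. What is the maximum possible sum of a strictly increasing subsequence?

Let S[i] be the best sum of a strictly increasing subsequence ending at i:
i:       1   2   3   4   5   6   7   8   9  10  11  12
a[i]:   16  13   9   8  11   2  13  16   7  27  28   2
S:      16  13   9   8  20   2  33  49   9  76 104   2
Maximum is 104 (e.g. 9 + 11 + 13 + 16 + 27 + 28).

104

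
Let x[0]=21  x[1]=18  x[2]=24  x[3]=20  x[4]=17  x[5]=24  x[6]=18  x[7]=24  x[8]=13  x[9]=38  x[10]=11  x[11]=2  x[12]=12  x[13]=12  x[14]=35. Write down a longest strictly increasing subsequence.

18, 20, 24, 38

Patience tails give the LIS length; then backtrack through the dp parents:
21 → extends → [21]
18 → replaces 21 → [18]
24 → extends → [18, 24]
20 → replaces 24 → [18, 20]
17 → replaces 18 → [17, 20]
24 → extends → [17, 20, 24]
18 → replaces 20 → [17, 18, 24]
24 → already a tail → [17, 18, 24]
13 → replaces 17 → [13, 18, 24]
38 → extends → [13, 18, 24, 38]
11 → replaces 13 → [11, 18, 24, 38]
2 → replaces 11 → [2, 18, 24, 38]
12 → replaces 18 → [2, 12, 24, 38]
12 → already a tail → [2, 12, 24, 38]
35 → replaces 38 → [2, 12, 24, 35]
Length 4; one witness is 18, 20, 24, 38.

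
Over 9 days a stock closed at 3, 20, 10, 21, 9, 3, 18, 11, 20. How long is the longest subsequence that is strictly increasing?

Track the smallest tail for each achievable length (strict):
3 → extends → [3]
20 → extends → [3, 20]
10 → replaces 20 → [3, 10]
21 → extends → [3, 10, 21]
9 → replaces 10 → [3, 9, 21]
3 → already a tail → [3, 9, 21]
18 → replaces 21 → [3, 9, 18]
11 → replaces 18 → [3, 9, 11]
20 → extends → [3, 9, 11, 20]
Four tails, so the longest strictly increasing subsequence has length 4 (e.g. 3, 10, 18, 20).

4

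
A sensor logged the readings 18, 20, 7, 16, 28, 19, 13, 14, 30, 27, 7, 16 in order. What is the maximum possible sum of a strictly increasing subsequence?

Let S[i] be the best sum of a strictly increasing subsequence ending at i:
i:      1  2  3  4  5  6  7  8  9 10 11 12
a[i]:  18 20  7 16 28 19 13 14 30 27  7 16
S:     18 38  7 23 66 42 20 34 96 69  7 50
Maximum is 96 (e.g. 18 + 20 + 28 + 30).

96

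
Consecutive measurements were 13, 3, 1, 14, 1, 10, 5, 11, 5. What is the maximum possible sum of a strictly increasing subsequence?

27

Let S[i] be the best sum of a strictly increasing subsequence ending at i:
i:      1  2  3  4  5  6  7  8  9
a[i]:  13  3  1 14  1 10  5 11  5
S:     13  3  1 27  1 13  8 24  8
Maximum is 27 (e.g. 13 + 14).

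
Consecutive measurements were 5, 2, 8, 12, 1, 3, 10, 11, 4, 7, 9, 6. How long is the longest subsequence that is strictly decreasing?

Let dp[i] be the longest strictly decreasing subsequence ending at i:
i:      1  2  3  4  5  6  7  8  9 10 11 12
a[i]:   5  2  8 12  1  3 10 11  4  7  9  6
dp:     1  2  1  1  3  2  2  2  3  3  3  4
Maximum is 4.

4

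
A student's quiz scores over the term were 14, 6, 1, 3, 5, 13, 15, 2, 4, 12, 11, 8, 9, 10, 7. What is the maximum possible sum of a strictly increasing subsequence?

37

Let S[i] be the best sum of a strictly increasing subsequence ending at i:
i:      1  2  3  4  5  6  7  8  9 10 11 12 13 14 15
a[i]:  14  6  1  3  5 13 15  2  4 12 11  8  9 10  7
S:     14  6  1  4  9 22 37  3  8 21 20 17 26 36 16
Maximum is 37 (e.g. 1 + 3 + 5 + 13 + 15).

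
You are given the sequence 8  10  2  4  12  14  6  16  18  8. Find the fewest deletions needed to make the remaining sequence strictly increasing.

Fewest deletions = n − (longest strictly increasing subsequence).
i:      1  2  3  4  5  6  7  8  9 10
a[i]:   8 10  2  4 12 14  6 16 18  8
dp:     1  2  1  2  3  4  3  5  6  4
max dp = 6, so deletions = 10 − 6 = 4.

4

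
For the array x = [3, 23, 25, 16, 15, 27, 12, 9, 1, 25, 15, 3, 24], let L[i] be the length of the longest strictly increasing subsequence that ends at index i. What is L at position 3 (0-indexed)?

dp[i] = 1 + max{dp[j] : j<i, x[j]<x[i]} (or 1 if no such j):
i:      0  1  2  3  4  5  6  7  8  9 10 11 12
x[i]:   3 23 25 16 15 27 12  9  1 25 15  3 24
dp:     1  2  3  2  2  4  2  2  1  3  3  2  4
At index 3 the value is 2.

2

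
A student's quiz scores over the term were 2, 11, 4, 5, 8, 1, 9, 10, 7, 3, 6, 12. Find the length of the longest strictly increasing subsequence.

7

Track the smallest tail for each achievable length (strict):
2 → extends → [2]
11 → extends → [2, 11]
4 → replaces 11 → [2, 4]
5 → extends → [2, 4, 5]
8 → extends → [2, 4, 5, 8]
1 → replaces 2 → [1, 4, 5, 8]
9 → extends → [1, 4, 5, 8, 9]
10 → extends → [1, 4, 5, 8, 9, 10]
7 → replaces 8 → [1, 4, 5, 7, 9, 10]
3 → replaces 4 → [1, 3, 5, 7, 9, 10]
6 → replaces 7 → [1, 3, 5, 6, 9, 10]
12 → extends → [1, 3, 5, 6, 9, 10, 12]
Seven tails, so the longest strictly increasing subsequence has length 7 (e.g. 2, 4, 5, 8, 9, 10, 12).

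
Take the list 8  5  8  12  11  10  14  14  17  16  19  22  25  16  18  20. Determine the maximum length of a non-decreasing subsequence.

9

Track the smallest tail for each achievable length (allowing ties):
8 → extends → [8]
5 → replaces 8 → [5]
8 → extends → [5, 8]
12 → extends → [5, 8, 12]
11 → replaces 12 → [5, 8, 11]
10 → replaces 11 → [5, 8, 10]
14 → extends → [5, 8, 10, 14]
14 → extends → [5, 8, 10, 14, 14]
17 → extends → [5, 8, 10, 14, 14, 17]
16 → replaces 17 → [5, 8, 10, 14, 14, 16]
19 → extends → [5, 8, 10, 14, 14, 16, 19]
22 → extends → [5, 8, 10, 14, 14, 16, 19, 22]
25 → extends → [5, 8, 10, 14, 14, 16, 19, 22, 25]
16 → replaces 19 → [5, 8, 10, 14, 14, 16, 16, 22, 25]
18 → replaces 22 → [5, 8, 10, 14, 14, 16, 16, 18, 25]
20 → replaces 25 → [5, 8, 10, 14, 14, 16, 16, 18, 20]
Nine tails, so the longest non-decreasing subsequence has length 9 (e.g. 8, 8, 12, 14, 14, 17, 19, 22, 25).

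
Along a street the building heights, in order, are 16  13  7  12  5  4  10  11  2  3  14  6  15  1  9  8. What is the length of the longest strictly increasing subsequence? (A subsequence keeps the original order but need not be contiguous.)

5

Track the smallest tail for each achievable length (strict):
16 → extends → [16]
13 → replaces 16 → [13]
7 → replaces 13 → [7]
12 → extends → [7, 12]
5 → replaces 7 → [5, 12]
4 → replaces 5 → [4, 12]
10 → replaces 12 → [4, 10]
11 → extends → [4, 10, 11]
2 → replaces 4 → [2, 10, 11]
3 → replaces 10 → [2, 3, 11]
14 → extends → [2, 3, 11, 14]
6 → replaces 11 → [2, 3, 6, 14]
15 → extends → [2, 3, 6, 14, 15]
1 → replaces 2 → [1, 3, 6, 14, 15]
9 → replaces 14 → [1, 3, 6, 9, 15]
8 → replaces 9 → [1, 3, 6, 8, 15]
Five tails, so the longest strictly increasing subsequence has length 5 (e.g. 7, 10, 11, 14, 15).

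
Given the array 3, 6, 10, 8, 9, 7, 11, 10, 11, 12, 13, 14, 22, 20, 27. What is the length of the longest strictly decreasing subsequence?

3

Let dp[i] be the longest strictly decreasing subsequence ending at i:
i:      1  2  3  4  5  6  7  8  9 10 11 12 13 14 15
a[i]:   3  6 10  8  9  7 11 10 11 12 13 14 22 20 27
dp:     1  1  1  2  2  3  1  2  1  1  1  1  1  2  1
Maximum is 3.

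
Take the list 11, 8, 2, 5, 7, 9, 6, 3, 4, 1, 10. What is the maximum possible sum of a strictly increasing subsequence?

Let S[i] be the best sum of a strictly increasing subsequence ending at i:
i:      1  2  3  4  5  6  7  8  9 10 11
a[i]:  11  8  2  5  7  9  6  3  4  1 10
S:     11  8  2  7 14 23 13  5  9  1 33
Maximum is 33 (e.g. 2 + 5 + 7 + 9 + 10).

33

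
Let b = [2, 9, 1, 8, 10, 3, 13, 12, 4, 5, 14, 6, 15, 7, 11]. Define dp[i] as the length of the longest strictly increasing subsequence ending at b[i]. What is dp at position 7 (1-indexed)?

4

dp[i] = 1 + max{dp[j] : j<i, b[j]<b[i]} (or 1 if no such j):
i:      1  2  3  4  5  6  7  8  9 10 11 12 13 14 15
b[i]:   2  9  1  8 10  3 13 12  4  5 14  6 15  7 11
dp:     1  2  1  2  3  2  4  4  3  4  5  5  6  6  7
At index 7 the value is 4.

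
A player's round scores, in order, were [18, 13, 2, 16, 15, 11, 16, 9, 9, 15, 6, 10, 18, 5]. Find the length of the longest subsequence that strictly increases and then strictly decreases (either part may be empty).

7

inc[i] = longest strictly increasing subsequence ending at i; dec[i] = longest strictly decreasing subsequence starting at i:
i:      1  2  3  4  5  6  7  8  9 10 11 12 13 14
a[i]:  18 13  2 16 15 11 16  9  9 15  6 10 18  5
inc:    1  1  1  2  2  2  3  2  2  3  2  3  4  2
dec:    7  5  1  6  5  4  4  3  3  3  2  2  2  1
Best peak at i=1 (value 18): inc=1, dec=7, length 1+7−1 = 7.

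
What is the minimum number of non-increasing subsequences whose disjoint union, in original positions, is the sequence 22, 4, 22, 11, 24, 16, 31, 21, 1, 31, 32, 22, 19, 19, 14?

6

The minimum number of non-increasing subsequences covering a sequence equals the length of its longest strictly increasing subsequence.
LIS length is 6 (e.g. 4, 11, 16, 21, 31, 32), so 6 piles are needed.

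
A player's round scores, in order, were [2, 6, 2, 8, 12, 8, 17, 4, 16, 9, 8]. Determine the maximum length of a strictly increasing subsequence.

5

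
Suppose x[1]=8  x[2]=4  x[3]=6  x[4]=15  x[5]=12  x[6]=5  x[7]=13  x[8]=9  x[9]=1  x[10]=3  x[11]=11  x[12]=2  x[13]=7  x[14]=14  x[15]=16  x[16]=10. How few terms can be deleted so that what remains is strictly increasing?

10

Fewest deletions = n − (longest strictly increasing subsequence).
i:      1  2  3  4  5  6  7  8  9 10 11 12 13 14 15 16
x[i]:   8  4  6 15 12  5 13  9  1  3 11  2  7 14 16 10
dp:     1  1  2  3  3  2  4  3  1  2  4  2  3  5  6  4
max dp = 6, so deletions = 16 − 6 = 10.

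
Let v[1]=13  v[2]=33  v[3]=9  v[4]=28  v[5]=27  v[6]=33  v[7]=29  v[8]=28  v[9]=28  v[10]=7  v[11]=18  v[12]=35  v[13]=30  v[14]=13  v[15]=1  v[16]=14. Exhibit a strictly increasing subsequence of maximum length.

Patience tails give the LIS length; then backtrack through the dp parents:
13 → extends → [13]
33 → extends → [13, 33]
9 → replaces 13 → [9, 33]
28 → replaces 33 → [9, 28]
27 → replaces 28 → [9, 27]
33 → extends → [9, 27, 33]
29 → replaces 33 → [9, 27, 29]
28 → replaces 29 → [9, 27, 28]
28 → already a tail → [9, 27, 28]
7 → replaces 9 → [7, 27, 28]
18 → replaces 27 → [7, 18, 28]
35 → extends → [7, 18, 28, 35]
30 → replaces 35 → [7, 18, 28, 30]
13 → replaces 18 → [7, 13, 28, 30]
1 → replaces 7 → [1, 13, 28, 30]
14 → replaces 28 → [1, 13, 14, 30]
Length 4; one witness is 13, 28, 33, 35.

13, 28, 33, 35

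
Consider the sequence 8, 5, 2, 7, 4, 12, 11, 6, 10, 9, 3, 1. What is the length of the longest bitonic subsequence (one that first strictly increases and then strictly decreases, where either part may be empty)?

8

inc[i] = longest strictly increasing subsequence ending at i; dec[i] = longest strictly decreasing subsequence starting at i:
i:      1  2  3  4  5  6  7  8  9 10 11 12
a[i]:   8  5  2  7  4 12 11  6 10  9  3  1
inc:    1  1  1  2  2  3  3  3  4  4  2  1
dec:    5  4  2  4  3  6  5  3  4  3  2  1
Best peak at i=6 (value 12): inc=3, dec=6, length 3+6−1 = 8.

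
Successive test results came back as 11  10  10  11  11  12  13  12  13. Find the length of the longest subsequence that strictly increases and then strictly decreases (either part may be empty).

inc[i] = longest strictly increasing subsequence ending at i; dec[i] = longest strictly decreasing subsequence starting at i:
i:      1  2  3  4  5  6  7  8  9
a[i]:  11 10 10 11 11 12 13 12 13
inc:    1  1  1  2  2  3  4  3  4
dec:    2  1  1  1  1  1  2  1  1
Best peak at i=7 (value 13): inc=4, dec=2, length 4+2−1 = 5.

5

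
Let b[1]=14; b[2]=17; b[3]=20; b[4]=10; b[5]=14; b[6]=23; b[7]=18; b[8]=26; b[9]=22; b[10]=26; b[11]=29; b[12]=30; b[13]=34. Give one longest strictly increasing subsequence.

14, 17, 20, 23, 26, 29, 30, 34

Patience tails give the LIS length; then backtrack through the dp parents:
14 → extends → [14]
17 → extends → [14, 17]
20 → extends → [14, 17, 20]
10 → replaces 14 → [10, 17, 20]
14 → replaces 17 → [10, 14, 20]
23 → extends → [10, 14, 20, 23]
18 → replaces 20 → [10, 14, 18, 23]
26 → extends → [10, 14, 18, 23, 26]
22 → replaces 23 → [10, 14, 18, 22, 26]
26 → already a tail → [10, 14, 18, 22, 26]
29 → extends → [10, 14, 18, 22, 26, 29]
30 → extends → [10, 14, 18, 22, 26, 29, 30]
34 → extends → [10, 14, 18, 22, 26, 29, 30, 34]
Length 8; one witness is 14, 17, 20, 23, 26, 29, 30, 34.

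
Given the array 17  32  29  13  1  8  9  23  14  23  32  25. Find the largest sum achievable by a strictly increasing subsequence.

87

Let S[i] be the best sum of a strictly increasing subsequence ending at i:
i:      1  2  3  4  5  6  7  8  9 10 11 12
a[i]:  17 32 29 13  1  8  9 23 14 23 32 25
S:     17 49 46 13  1  9 18 41 32 55 87 80
Maximum is 87 (e.g. 1 + 8 + 9 + 14 + 23 + 32).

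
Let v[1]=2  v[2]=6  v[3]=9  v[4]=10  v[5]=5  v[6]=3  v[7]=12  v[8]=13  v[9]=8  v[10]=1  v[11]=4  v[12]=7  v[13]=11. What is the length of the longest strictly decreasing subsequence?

4

Let dp[i] be the longest strictly decreasing subsequence ending at i:
i:      1  2  3  4  5  6  7  8  9 10 11 12 13
v[i]:   2  6  9 10  5  3 12 13  8  1  4  7 11
dp:     1  1  1  1  2  3  1  1  2  4  3  3  2
Maximum is 4.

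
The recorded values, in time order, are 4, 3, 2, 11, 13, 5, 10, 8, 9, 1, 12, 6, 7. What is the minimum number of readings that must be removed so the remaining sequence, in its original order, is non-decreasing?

8

Fewest deletions = n − (longest non-decreasing subsequence).
Patience tails:
4 → extends → [4]
3 → replaces 4 → [3]
2 → replaces 3 → [2]
11 → extends → [2, 11]
13 → extends → [2, 11, 13]
5 → replaces 11 → [2, 5, 13]
10 → replaces 13 → [2, 5, 10]
8 → replaces 10 → [2, 5, 8]
9 → extends → [2, 5, 8, 9]
1 → replaces 2 → [1, 5, 8, 9]
12 → extends → [1, 5, 8, 9, 12]
6 → replaces 8 → [1, 5, 6, 9, 12]
7 → replaces 9 → [1, 5, 6, 7, 12]
Longest non-decreasing subsequence has length 5, so deletions = 13 − 5 = 8.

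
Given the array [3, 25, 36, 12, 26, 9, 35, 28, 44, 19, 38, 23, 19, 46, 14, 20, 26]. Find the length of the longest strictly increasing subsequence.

Let dp[i] be the length of the longest such subsequence ending at index i:
i:      1  2  3  4  5  6  7  8  9 10 11 12 13 14 15 16 17
a[i]:   3 25 36 12 26  9 35 28 44 19 38 23 19 46 14 20 26
dp:     1  2  3  2  3  2  4  4  5  3  5  4  3  6  3  4  5
Maximum dp value is 6.

6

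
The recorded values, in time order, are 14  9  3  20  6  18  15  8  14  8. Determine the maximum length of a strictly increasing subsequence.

Track the smallest tail for each achievable length (strict):
14 → extends → [14]
9 → replaces 14 → [9]
3 → replaces 9 → [3]
20 → extends → [3, 20]
6 → replaces 20 → [3, 6]
18 → extends → [3, 6, 18]
15 → replaces 18 → [3, 6, 15]
8 → replaces 15 → [3, 6, 8]
14 → extends → [3, 6, 8, 14]
8 → already a tail → [3, 6, 8, 14]
Four tails, so the longest strictly increasing subsequence has length 4 (e.g. 3, 6, 8, 14).

4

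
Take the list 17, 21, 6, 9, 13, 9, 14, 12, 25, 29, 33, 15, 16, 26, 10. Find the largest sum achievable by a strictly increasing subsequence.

129

Let S[i] be the best sum of a strictly increasing subsequence ending at i:
i:       1   2   3   4   5   6   7   8   9  10  11  12  13  14  15
a[i]:   17  21   6   9  13   9  14  12  25  29  33  15  16  26  10
S:      17  38   6  15  28  15  42  27  67  96 129  57  73  99  25
Maximum is 129 (e.g. 6 + 9 + 13 + 14 + 25 + 29 + 33).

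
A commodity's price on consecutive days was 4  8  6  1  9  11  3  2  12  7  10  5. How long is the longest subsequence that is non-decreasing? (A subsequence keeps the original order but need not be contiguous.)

Track the smallest tail for each achievable length (allowing ties):
4 → extends → [4]
8 → extends → [4, 8]
6 → replaces 8 → [4, 6]
1 → replaces 4 → [1, 6]
9 → extends → [1, 6, 9]
11 → extends → [1, 6, 9, 11]
3 → replaces 6 → [1, 3, 9, 11]
2 → replaces 3 → [1, 2, 9, 11]
12 → extends → [1, 2, 9, 11, 12]
7 → replaces 9 → [1, 2, 7, 11, 12]
10 → replaces 11 → [1, 2, 7, 10, 12]
5 → replaces 7 → [1, 2, 5, 10, 12]
Five tails, so the longest non-decreasing subsequence has length 5 (e.g. 4, 8, 9, 11, 12).

5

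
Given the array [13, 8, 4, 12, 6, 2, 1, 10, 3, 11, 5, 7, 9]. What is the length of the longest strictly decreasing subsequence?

5

Negate each value so 'decreasing' becomes 'increasing', then run patience tails on the negated sequence:
-13 → extends → [-13]
-8 → extends → [-13, -8]
-4 → extends → [-13, -8, -4]
-12 → replaces -8 → [-13, -12, -4]
-6 → replaces -4 → [-13, -12, -6]
-2 → extends → [-13, -12, -6, -2]
-1 → extends → [-13, -12, -6, -2, -1]
-10 → replaces -6 → [-13, -12, -10, -2, -1]
-3 → replaces -2 → [-13, -12, -10, -3, -1]
-11 → replaces -10 → [-13, -12, -11, -3, -1]
-5 → replaces -3 → [-13, -12, -11, -5, -1]
-7 → replaces -5 → [-13, -12, -11, -7, -1]
-9 → replaces -7 → [-13, -12, -11, -9, -1]
Five tails, so the longest strictly decreasing subsequence of the original has length 5.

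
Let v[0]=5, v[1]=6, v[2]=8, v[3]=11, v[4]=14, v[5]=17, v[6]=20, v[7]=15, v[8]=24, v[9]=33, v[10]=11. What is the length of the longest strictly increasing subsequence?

Let dp[i] be the length of the longest such subsequence ending at index i:
i:      0  1  2  3  4  5  6  7  8  9 10
v[i]:   5  6  8 11 14 17 20 15 24 33 11
dp:     1  2  3  4  5  6  7  6  8  9  4
Maximum dp value is 9.

9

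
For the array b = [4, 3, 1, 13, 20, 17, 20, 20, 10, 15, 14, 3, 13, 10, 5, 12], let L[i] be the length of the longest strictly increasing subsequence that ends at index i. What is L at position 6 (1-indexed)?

3

dp[i] = 1 + max{dp[j] : j<i, b[j]<b[i]} (or 1 if no such j):
i:      1  2  3  4  5  6  7  8  9 10 11 12 13 14 15 16
b[i]:   4  3  1 13 20 17 20 20 10 15 14  3 13 10  5 12
dp:     1  1  1  2  3  3  4  4  2  3  3  2  3  3  3  4
At index 6 the value is 3.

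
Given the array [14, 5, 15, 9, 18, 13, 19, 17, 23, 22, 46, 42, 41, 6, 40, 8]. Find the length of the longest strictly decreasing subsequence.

Negate each value so 'decreasing' becomes 'increasing', then run patience tails on the negated sequence:
-14 → extends → [-14]
-5 → extends → [-14, -5]
-15 → replaces -14 → [-15, -5]
-9 → replaces -5 → [-15, -9]
-18 → replaces -15 → [-18, -9]
-13 → replaces -9 → [-18, -13]
-19 → replaces -18 → [-19, -13]
-17 → replaces -13 → [-19, -17]
-23 → replaces -19 → [-23, -17]
-22 → replaces -17 → [-23, -22]
-46 → replaces -23 → [-46, -22]
-42 → replaces -22 → [-46, -42]
-41 → extends → [-46, -42, -41]
-6 → extends → [-46, -42, -41, -6]
-40 → replaces -6 → [-46, -42, -41, -40]
-8 → extends → [-46, -42, -41, -40, -8]
Five tails, so the longest strictly decreasing subsequence of the original has length 5.

5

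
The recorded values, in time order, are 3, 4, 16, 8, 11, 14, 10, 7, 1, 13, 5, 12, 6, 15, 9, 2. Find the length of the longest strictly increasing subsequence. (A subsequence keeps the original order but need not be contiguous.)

6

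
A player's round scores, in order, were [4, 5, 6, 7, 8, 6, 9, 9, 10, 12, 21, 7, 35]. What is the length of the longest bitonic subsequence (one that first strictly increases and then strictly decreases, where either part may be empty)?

inc[i] = longest strictly increasing subsequence ending at i; dec[i] = longest strictly decreasing subsequence starting at i:
i:      1  2  3  4  5  6  7  8  9 10 11 12 13
a[i]:   4  5  6  7  8  6  9  9 10 12 21  7 35
inc:    1  2  3  4  5  3  6  6  7  8  9  4 10
dec:    1  1  1  2  2  1  2  2  2  2  2  1  1
Best peak at i=11 (value 21): inc=9, dec=2, length 9+2−1 = 10.

10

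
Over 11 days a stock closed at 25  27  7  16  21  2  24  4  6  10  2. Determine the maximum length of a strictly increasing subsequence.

4

Let dp[i] be the length of the longest such subsequence ending at index i:
i:      1  2  3  4  5  6  7  8  9 10 11
a[i]:  25 27  7 16 21  2 24  4  6 10  2
dp:     1  2  1  2  3  1  4  2  3  4  1
Maximum dp value is 4.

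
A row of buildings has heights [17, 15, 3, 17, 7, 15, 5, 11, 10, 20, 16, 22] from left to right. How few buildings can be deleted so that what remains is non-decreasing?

Fewest deletions = n − (longest non-decreasing subsequence).
i:      1  2  3  4  5  6  7  8  9 10 11 12
a[i]:  17 15  3 17  7 15  5 11 10 20 16 22
dp:     1  1  1  2  2  3  2  3  3  4  4  5
max dp = 5, so deletions = 12 − 5 = 7.

7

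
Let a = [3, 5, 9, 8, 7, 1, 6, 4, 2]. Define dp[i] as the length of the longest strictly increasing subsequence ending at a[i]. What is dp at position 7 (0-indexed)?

2

dp[i] = 1 + max{dp[j] : j<i, a[j]<a[i]} (or 1 if no such j):
i:     0 1 2 3 4 5 6 7 8
a[i]:  3 5 9 8 7 1 6 4 2
dp:    1 2 3 3 3 1 3 2 2
At index 7 the value is 2.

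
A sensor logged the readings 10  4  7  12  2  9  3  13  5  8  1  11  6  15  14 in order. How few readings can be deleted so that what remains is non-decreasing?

9

Fewest deletions = n − (longest non-decreasing subsequence).
i:      1  2  3  4  5  6  7  8  9 10 11 12 13 14 15
a[i]:  10  4  7 12  2  9  3 13  5  8  1 11  6 15 14
dp:     1  1  2  3  1  3  2  4  3  4  1  5  4  6  6
max dp = 6, so deletions = 15 − 6 = 9.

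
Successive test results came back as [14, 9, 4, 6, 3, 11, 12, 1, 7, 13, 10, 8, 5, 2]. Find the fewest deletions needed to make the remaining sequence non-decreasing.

Fewest deletions = n − (longest non-decreasing subsequence).
Patience tails:
14 → extends → [14]
9 → replaces 14 → [9]
4 → replaces 9 → [4]
6 → extends → [4, 6]
3 → replaces 4 → [3, 6]
11 → extends → [3, 6, 11]
12 → extends → [3, 6, 11, 12]
1 → replaces 3 → [1, 6, 11, 12]
7 → replaces 11 → [1, 6, 7, 12]
13 → extends → [1, 6, 7, 12, 13]
10 → replaces 12 → [1, 6, 7, 10, 13]
8 → replaces 10 → [1, 6, 7, 8, 13]
5 → replaces 6 → [1, 5, 7, 8, 13]
2 → replaces 5 → [1, 2, 7, 8, 13]
Longest non-decreasing subsequence has length 5, so deletions = 14 − 5 = 9.

9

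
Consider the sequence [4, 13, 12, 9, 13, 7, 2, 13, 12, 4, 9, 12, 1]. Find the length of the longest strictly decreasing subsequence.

Let dp[i] be the longest strictly decreasing subsequence ending at i:
i:      1  2  3  4  5  6  7  8  9 10 11 12 13
a[i]:   4 13 12  9 13  7  2 13 12  4  9 12  1
dp:     1  1  2  3  1  4  5  1  2  5  3  2  6
Maximum is 6.

6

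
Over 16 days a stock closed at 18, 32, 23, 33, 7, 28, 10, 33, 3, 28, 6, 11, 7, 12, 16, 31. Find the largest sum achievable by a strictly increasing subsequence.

102

Let S[i] be the best sum of a strictly increasing subsequence ending at i:
i:       1   2   3   4   5   6   7   8   9  10  11  12  13  14  15  16
a[i]:   18  32  23  33   7  28  10  33   3  28   6  11   7  12  16  31
S:      18  50  41  83   7  69  17 102   3  69   9  28  16  40  56 100
Maximum is 102 (e.g. 18 + 23 + 28 + 33).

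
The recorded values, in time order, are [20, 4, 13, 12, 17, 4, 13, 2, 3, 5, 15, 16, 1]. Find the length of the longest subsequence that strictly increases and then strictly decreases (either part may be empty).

6

inc[i] = longest strictly increasing subsequence ending at i; dec[i] = longest strictly decreasing subsequence starting at i:
i:      1  2  3  4  5  6  7  8  9 10 11 12 13
a[i]:  20  4 13 12 17  4 13  2  3  5 15 16  1
inc:    1  1  2  2  3  1  3  1  2  3  4  5  1
dec:    6  3  5  4  4  3  3  2  2  2  2  2  1
Best peak at i=1 (value 20): inc=1, dec=6, length 1+6−1 = 6.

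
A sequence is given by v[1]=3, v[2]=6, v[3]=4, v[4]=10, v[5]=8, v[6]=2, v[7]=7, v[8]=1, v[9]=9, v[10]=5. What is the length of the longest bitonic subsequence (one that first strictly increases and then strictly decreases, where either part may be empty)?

6

inc[i] = longest strictly increasing subsequence ending at i; dec[i] = longest strictly decreasing subsequence starting at i:
i:      1  2  3  4  5  6  7  8  9 10
v[i]:   3  6  4 10  8  2  7  1  9  5
inc:    1  2  2  3  3  1  3  1  4  3
dec:    3  4  3  4  3  2  2  1  2  1
Best peak at i=4 (value 10): inc=3, dec=4, length 3+4−1 = 6.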